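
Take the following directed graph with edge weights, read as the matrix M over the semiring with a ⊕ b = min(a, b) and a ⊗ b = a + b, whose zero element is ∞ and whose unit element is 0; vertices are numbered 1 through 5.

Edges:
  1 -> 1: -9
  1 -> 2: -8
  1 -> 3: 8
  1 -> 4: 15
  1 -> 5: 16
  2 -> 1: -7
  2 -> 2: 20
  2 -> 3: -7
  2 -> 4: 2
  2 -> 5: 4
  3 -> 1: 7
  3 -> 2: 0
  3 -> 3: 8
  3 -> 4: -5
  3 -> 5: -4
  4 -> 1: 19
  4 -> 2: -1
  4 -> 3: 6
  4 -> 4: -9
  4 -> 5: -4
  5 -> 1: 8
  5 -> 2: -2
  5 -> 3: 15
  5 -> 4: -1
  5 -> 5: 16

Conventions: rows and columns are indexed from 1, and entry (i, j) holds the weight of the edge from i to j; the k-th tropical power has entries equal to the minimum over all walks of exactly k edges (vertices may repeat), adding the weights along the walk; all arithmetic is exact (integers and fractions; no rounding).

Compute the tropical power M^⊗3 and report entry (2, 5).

M^⊗2:
  [-18, -17, -15, -6, -4]
  [-16, -15, 1, -12, -11]
  [-7, -6, -7, -14, -9]
  [-8, -10, -8, -18, -13]
  [-9, -2, -9, -10, -5]
M^⊗3:
  [-27, -26, -24, -20, -19]
  [-25, -24, -22, -21, -16]
  [-16, -15, -13, -23, -18]
  [-17, -19, -17, -27, -22]
  [-18, -17, -9, -19, -14]
Key observation: the optimum is the walk 2->3->4->5, with weight (-7) + (-5) + (-4) = -16.
Optimal value attained by: walk 2->3->4->5.
Answer: (M^⊗3)[2][5] = -16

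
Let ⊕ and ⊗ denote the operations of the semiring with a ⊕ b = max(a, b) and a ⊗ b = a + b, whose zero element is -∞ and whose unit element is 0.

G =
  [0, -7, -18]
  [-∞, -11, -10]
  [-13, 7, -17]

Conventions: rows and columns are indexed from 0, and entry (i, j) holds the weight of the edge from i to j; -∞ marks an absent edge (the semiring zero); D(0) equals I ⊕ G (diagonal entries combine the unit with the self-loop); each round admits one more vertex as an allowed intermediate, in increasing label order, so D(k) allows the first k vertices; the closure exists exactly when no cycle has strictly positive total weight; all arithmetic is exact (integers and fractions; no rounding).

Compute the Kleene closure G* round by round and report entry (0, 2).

D(0):
  [0, -7, -18]
  [-∞, 0, -10]
  [-13, 7, 0]
D(1):
  [0, -7, -18]
  [-∞, 0, -10]
  [-13, 7, 0]
D(2):
  [0, -7, -17]
  [-∞, 0, -10]
  [-13, 7, 0]
D(3):
  [0, -7, -17]
  [-23, 0, -10]
  [-13, 7, 0]
Answer: G*[0][2] = -17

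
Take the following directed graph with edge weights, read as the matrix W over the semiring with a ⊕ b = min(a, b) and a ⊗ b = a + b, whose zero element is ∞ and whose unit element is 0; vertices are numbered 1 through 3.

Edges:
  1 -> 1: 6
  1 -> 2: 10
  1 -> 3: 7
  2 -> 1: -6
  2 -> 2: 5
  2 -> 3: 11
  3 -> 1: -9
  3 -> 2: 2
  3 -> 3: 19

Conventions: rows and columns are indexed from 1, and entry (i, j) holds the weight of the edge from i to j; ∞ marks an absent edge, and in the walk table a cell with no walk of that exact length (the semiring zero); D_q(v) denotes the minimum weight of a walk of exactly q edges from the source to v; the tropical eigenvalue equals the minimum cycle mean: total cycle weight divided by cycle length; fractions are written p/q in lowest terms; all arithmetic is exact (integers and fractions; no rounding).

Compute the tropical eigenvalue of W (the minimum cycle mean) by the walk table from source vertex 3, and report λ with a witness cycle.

q=0: [∞, ∞, 0]
q=1: [-9, 2, 19]
q=2: [-4, 1, -2]
q=3: [-11, 0, 3]
Optimal cycle mean attained by: cycle 1->3->1, total 7 + (-9), length 2.
Answer: λ = -1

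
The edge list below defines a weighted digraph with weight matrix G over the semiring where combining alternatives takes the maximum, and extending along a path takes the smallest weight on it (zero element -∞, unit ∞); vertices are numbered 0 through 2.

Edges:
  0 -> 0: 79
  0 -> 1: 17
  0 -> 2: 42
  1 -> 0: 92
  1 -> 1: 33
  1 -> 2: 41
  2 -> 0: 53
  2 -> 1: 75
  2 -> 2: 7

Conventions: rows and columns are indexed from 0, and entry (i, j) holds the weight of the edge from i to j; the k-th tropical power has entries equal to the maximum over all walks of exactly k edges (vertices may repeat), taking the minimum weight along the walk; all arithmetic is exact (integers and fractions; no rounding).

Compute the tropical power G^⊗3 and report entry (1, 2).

G^⊗2:
  [79, 42, 42]
  [79, 41, 42]
  [75, 33, 42]
G^⊗3:
  [79, 42, 42]
  [79, 42, 42]
  [75, 42, 42]
Key observation: the optimum is the walk 1->0->0->2, with weight 92 min 79 min 42 = 42.
Optimal value attained by: walk 1->0->0->2.
Answer: (G^⊗3)[1][2] = 42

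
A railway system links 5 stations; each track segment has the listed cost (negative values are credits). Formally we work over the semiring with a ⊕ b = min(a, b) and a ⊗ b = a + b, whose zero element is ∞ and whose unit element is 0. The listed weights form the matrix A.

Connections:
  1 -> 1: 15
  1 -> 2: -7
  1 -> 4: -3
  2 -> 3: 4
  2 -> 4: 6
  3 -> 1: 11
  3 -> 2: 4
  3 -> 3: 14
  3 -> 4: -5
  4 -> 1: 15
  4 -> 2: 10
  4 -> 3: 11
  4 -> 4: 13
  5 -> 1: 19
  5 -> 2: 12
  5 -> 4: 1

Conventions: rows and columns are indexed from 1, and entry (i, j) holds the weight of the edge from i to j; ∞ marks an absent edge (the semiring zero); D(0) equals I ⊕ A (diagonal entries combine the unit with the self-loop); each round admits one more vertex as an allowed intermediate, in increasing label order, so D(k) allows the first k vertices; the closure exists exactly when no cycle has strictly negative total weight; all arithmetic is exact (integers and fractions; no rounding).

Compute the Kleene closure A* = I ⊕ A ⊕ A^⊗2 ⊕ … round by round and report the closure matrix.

D(0):
  [0, -7, ∞, -3, ∞]
  [∞, 0, 4, 6, ∞]
  [11, 4, 0, -5, ∞]
  [15, 10, 11, 0, ∞]
  [19, 12, ∞, 1, 0]
D(1):
  [0, -7, ∞, -3, ∞]
  [∞, 0, 4, 6, ∞]
  [11, 4, 0, -5, ∞]
  [15, 8, 11, 0, ∞]
  [19, 12, ∞, 1, 0]
D(2):
  [0, -7, -3, -3, ∞]
  [∞, 0, 4, 6, ∞]
  [11, 4, 0, -5, ∞]
  [15, 8, 11, 0, ∞]
  [19, 12, 16, 1, 0]
D(3):
  [0, -7, -3, -8, ∞]
  [15, 0, 4, -1, ∞]
  [11, 4, 0, -5, ∞]
  [15, 8, 11, 0, ∞]
  [19, 12, 16, 1, 0]
D(4):
  [0, -7, -3, -8, ∞]
  [14, 0, 4, -1, ∞]
  [10, 3, 0, -5, ∞]
  [15, 8, 11, 0, ∞]
  [16, 9, 12, 1, 0]
D(5):
  [0, -7, -3, -8, ∞]
  [14, 0, 4, -1, ∞]
  [10, 3, 0, -5, ∞]
  [15, 8, 11, 0, ∞]
  [16, 9, 12, 1, 0]
Answer: A* = [[0, -7, -3, -8, ∞], [14, 0, 4, -1, ∞], [10, 3, 0, -5, ∞], [15, 8, 11, 0, ∞], [16, 9, 12, 1, 0]]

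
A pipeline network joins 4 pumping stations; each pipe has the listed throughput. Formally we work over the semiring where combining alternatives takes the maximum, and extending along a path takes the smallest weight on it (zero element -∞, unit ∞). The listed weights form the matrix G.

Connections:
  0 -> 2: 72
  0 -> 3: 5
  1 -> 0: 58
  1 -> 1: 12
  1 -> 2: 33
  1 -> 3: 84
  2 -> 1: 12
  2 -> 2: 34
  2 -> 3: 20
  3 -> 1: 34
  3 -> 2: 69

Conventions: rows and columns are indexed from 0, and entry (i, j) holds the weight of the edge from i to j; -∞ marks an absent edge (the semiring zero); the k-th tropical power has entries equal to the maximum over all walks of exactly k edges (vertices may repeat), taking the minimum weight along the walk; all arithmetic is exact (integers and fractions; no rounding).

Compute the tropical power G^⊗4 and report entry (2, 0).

G^⊗2:
  [-∞, 12, 34, 20]
  [12, 34, 69, 20]
  [12, 20, 34, 20]
  [34, 12, 34, 34]
G^⊗3:
  [12, 20, 34, 20]
  [34, 20, 34, 34]
  [20, 20, 34, 20]
  [12, 34, 34, 20]
G^⊗4:
  [20, 20, 34, 20]
  [20, 34, 34, 20]
  [20, 20, 34, 20]
  [34, 20, 34, 34]
Key observation: the optimum is the walk 2->2->3->1->0, with weight 34 min 20 min 34 min 58 = 20.
Optimal value attained by: walk 2->2->3->1->0.
Answer: (G^⊗4)[2][0] = 20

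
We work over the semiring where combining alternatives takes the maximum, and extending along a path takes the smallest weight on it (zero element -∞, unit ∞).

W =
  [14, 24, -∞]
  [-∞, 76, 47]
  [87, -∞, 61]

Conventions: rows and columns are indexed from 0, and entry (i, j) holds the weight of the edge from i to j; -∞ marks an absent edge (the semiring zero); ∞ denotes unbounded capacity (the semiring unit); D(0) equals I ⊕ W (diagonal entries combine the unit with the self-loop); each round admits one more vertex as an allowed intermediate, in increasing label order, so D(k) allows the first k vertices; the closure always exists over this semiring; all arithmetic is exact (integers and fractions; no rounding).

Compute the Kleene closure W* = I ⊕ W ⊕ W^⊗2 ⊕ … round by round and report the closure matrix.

D(0):
  [∞, 24, -∞]
  [-∞, ∞, 47]
  [87, -∞, ∞]
D(1):
  [∞, 24, -∞]
  [-∞, ∞, 47]
  [87, 24, ∞]
D(2):
  [∞, 24, 24]
  [-∞, ∞, 47]
  [87, 24, ∞]
D(3):
  [∞, 24, 24]
  [47, ∞, 47]
  [87, 24, ∞]
Answer: W* = [[∞, 24, 24], [47, ∞, 47], [87, 24, ∞]]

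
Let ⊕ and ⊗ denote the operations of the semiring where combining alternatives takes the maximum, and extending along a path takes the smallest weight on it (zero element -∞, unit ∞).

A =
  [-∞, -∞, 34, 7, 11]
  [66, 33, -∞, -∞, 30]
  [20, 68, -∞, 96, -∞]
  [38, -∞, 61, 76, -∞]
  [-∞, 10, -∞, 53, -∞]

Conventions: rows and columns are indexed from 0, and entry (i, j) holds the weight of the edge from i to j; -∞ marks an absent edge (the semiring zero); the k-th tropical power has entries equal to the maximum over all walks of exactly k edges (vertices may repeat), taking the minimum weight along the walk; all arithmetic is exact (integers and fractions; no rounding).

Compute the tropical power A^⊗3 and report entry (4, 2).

A^⊗2:
  [20, 34, 7, 34, -∞]
  [33, 33, 34, 30, 30]
  [66, 33, 61, 76, 30]
  [38, 61, 61, 76, 11]
  [38, 10, 53, 53, 10]
A^⊗3:
  [34, 33, 34, 34, 30]
  [33, 34, 33, 34, 30]
  [38, 61, 61, 76, 30]
  [61, 61, 61, 76, 30]
  [38, 53, 53, 53, 11]
Key observation: the optimum is the walk 4->3->3->2, with weight 53 min 76 min 61 = 53.
Optimal value attained by: walk 4->3->3->2.
Answer: (A^⊗3)[4][2] = 53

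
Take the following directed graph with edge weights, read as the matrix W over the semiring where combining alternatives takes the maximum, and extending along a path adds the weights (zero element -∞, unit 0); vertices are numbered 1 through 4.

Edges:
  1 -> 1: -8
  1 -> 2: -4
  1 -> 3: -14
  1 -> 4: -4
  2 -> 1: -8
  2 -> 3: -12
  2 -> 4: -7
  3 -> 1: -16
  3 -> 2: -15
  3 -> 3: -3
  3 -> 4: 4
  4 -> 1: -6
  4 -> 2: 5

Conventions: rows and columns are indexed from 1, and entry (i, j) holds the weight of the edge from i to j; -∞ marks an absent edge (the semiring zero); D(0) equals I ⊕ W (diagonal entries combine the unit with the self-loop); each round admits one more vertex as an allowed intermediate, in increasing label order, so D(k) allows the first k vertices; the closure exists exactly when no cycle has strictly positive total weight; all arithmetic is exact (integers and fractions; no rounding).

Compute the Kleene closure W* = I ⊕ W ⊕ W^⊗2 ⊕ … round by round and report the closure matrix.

D(0):
  [0, -4, -14, -4]
  [-8, 0, -12, -7]
  [-16, -15, 0, 4]
  [-6, 5, -∞, 0]
D(1):
  [0, -4, -14, -4]
  [-8, 0, -12, -7]
  [-16, -15, 0, 4]
  [-6, 5, -20, 0]
D(2):
  [0, -4, -14, -4]
  [-8, 0, -12, -7]
  [-16, -15, 0, 4]
  [-3, 5, -7, 0]
D(3):
  [0, -4, -14, -4]
  [-8, 0, -12, -7]
  [-16, -15, 0, 4]
  [-3, 5, -7, 0]
D(4):
  [0, 1, -11, -4]
  [-8, 0, -12, -7]
  [1, 9, 0, 4]
  [-3, 5, -7, 0]
Answer: W* = [[0, 1, -11, -4], [-8, 0, -12, -7], [1, 9, 0, 4], [-3, 5, -7, 0]]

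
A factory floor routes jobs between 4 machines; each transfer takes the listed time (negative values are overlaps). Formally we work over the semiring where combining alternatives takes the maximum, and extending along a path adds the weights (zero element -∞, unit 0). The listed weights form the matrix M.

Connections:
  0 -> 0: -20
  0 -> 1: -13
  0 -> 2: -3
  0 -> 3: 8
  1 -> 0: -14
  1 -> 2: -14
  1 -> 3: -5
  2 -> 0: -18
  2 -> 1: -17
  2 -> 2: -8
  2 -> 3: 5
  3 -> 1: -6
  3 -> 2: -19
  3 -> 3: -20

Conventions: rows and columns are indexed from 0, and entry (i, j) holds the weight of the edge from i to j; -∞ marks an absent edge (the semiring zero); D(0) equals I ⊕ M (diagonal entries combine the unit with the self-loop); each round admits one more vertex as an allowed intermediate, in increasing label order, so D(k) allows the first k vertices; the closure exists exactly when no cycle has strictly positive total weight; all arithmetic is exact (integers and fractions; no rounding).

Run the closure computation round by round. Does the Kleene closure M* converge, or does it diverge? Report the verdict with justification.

D(0):
  [0, -13, -3, 8]
  [-14, 0, -14, -5]
  [-18, -17, 0, 5]
  [-∞, -6, -19, 0]
D(1):
  [0, -13, -3, 8]
  [-14, 0, -14, -5]
  [-18, -17, 0, 5]
  [-∞, -6, -19, 0]
D(2):
  [0, -13, -3, 8]
  [-14, 0, -14, -5]
  [-18, -17, 0, 5]
  [-20, -6, -19, 0]
D(3):
  [0, -13, -3, 8]
  [-14, 0, -14, -5]
  [-18, -17, 0, 5]
  [-20, -6, -19, 0]
D(4):
  [0, 2, -3, 8]
  [-14, 0, -14, -5]
  [-15, -1, 0, 5]
  [-20, -6, -19, 0]
Key observation: every diagonal entry stays at the unit through all rounds, so no improving cycle exists.
Answer: CONVERGES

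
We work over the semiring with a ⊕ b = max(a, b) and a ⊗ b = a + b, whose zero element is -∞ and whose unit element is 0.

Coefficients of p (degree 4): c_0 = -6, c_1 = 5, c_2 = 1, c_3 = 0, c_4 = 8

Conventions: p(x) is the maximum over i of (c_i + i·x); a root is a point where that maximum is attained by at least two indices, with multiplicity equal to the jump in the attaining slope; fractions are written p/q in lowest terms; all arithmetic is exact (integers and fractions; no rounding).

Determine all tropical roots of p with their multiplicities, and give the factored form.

hull edge (i=0, c=-6) to (i=1, c=5): slope 11, span 1
hull edge (i=1, c=5) to (i=4, c=8): slope 1, span 3
Factored form: p(x) = 8 ⊗ (x ⊕ (-11)) ⊗ (x ⊕ (-1)) ⊗ (x ⊕ (-1)) ⊗ (x ⊕ (-1))
Answer: roots = -11 (mult 1), -1 (mult 3)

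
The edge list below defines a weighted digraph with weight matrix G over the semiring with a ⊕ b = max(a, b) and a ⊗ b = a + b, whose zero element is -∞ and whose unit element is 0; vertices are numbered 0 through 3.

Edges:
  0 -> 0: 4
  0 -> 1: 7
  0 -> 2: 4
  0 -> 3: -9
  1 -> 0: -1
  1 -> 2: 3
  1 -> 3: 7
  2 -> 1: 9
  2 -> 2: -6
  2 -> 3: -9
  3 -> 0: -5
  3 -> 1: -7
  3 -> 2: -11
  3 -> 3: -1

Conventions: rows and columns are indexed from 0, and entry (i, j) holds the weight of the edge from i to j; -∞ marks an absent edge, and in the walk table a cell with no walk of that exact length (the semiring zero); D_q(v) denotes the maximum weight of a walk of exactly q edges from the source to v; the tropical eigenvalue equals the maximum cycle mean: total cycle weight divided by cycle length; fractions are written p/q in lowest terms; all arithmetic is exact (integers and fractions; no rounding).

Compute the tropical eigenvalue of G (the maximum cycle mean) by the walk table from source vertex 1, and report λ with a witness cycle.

q=0: [-∞, 0, -∞, -∞]
q=1: [-1, -∞, 3, 7]
q=2: [3, 12, 3, 6]
q=3: [11, 12, 15, 19]
q=4: [15, 24, 15, 19]
Optimal cycle mean attained by: cycle 1->2->1, total 3 + 9, length 2.
Answer: λ = 6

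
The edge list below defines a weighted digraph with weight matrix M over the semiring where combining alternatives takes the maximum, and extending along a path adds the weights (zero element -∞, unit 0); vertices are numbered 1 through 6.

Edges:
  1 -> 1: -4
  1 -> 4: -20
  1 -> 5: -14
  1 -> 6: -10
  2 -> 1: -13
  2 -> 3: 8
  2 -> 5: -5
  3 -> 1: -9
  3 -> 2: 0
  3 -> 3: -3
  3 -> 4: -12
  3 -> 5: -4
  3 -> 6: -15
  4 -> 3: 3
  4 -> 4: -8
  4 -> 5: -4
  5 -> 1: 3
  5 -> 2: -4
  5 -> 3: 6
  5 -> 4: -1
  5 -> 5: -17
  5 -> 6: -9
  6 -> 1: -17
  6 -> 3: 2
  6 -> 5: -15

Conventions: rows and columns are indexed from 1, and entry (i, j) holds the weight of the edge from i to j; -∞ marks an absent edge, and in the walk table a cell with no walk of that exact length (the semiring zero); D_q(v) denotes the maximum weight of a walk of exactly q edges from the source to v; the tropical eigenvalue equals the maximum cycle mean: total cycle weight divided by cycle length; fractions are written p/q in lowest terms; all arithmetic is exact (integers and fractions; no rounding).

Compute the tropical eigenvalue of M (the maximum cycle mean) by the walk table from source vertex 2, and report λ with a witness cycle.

q=0: [-∞, 0, -∞, -∞, -∞, -∞]
q=1: [-13, -∞, 8, -∞, -5, -∞]
q=2: [-1, 8, 5, -4, 4, -7]
q=3: [7, 5, 16, 3, 3, -5]
q=4: [7, 16, 13, 4, 12, 1]
q=5: [15, 13, 24, 11, 11, 3]
q=6: [15, 24, 21, 12, 20, 9]
Optimal cycle mean attained by: cycle 2->3->2, total 8 + 0, length 2.
Answer: λ = 4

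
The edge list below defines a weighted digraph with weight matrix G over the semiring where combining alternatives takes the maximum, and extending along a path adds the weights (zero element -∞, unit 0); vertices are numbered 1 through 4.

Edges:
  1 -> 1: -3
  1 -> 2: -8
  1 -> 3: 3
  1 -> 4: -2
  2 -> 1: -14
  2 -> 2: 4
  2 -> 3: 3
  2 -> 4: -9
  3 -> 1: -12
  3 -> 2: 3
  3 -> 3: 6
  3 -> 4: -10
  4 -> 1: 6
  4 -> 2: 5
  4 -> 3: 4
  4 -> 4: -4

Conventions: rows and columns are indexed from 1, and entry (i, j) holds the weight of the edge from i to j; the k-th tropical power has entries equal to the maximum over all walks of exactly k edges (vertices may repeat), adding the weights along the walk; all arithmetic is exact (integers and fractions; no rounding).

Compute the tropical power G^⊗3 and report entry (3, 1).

G^⊗2:
  [4, 6, 9, -5]
  [-3, 8, 9, -5]
  [-4, 9, 12, -4]
  [3, 9, 10, 4]
G^⊗3:
  [1, 12, 15, 2]
  [1, 12, 15, -1]
  [2, 15, 18, 2]
  [10, 13, 16, 1]
Key observation: the optimum is the walk 3->3->4->1, with weight 6 + (-10) + 6 = 2.
Optimal value attained by: walk 3->3->4->1.
Answer: (G^⊗3)[3][1] = 2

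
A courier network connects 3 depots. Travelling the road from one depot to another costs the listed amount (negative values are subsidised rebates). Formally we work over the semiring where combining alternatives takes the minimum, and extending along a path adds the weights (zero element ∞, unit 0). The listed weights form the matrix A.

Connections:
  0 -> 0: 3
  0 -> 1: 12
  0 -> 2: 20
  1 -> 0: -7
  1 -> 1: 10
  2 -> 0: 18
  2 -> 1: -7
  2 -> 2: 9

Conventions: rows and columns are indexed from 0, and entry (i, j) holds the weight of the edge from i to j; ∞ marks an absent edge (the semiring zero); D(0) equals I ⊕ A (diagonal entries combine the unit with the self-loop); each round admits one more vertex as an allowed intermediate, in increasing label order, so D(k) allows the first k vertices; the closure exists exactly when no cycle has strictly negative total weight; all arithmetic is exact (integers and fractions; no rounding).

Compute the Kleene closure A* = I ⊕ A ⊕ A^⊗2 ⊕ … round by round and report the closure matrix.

D(0):
  [0, 12, 20]
  [-7, 0, ∞]
  [18, -7, 0]
D(1):
  [0, 12, 20]
  [-7, 0, 13]
  [18, -7, 0]
D(2):
  [0, 12, 20]
  [-7, 0, 13]
  [-14, -7, 0]
D(3):
  [0, 12, 20]
  [-7, 0, 13]
  [-14, -7, 0]
Answer: A* = [[0, 12, 20], [-7, 0, 13], [-14, -7, 0]]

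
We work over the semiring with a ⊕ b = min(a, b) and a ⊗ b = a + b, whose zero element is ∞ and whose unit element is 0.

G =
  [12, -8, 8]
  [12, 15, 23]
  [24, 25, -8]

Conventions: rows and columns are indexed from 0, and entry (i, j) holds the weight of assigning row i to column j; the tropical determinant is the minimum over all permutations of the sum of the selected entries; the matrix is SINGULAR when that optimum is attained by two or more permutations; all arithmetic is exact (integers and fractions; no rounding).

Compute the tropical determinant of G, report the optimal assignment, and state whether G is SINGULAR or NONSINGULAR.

σ = (0, 1, 2): 12 + 15 + (-8) = 19
σ = (0, 2, 1): 12 + 23 + 25 = 60
σ = (1, 0, 2): (-8) + 12 + (-8) = -4
σ = (1, 2, 0): (-8) + 23 + 24 = 39
σ = (2, 0, 1): 8 + 12 + 25 = 45
σ = (2, 1, 0): 8 + 15 + 24 = 47
Optimal value attained by: σ = (1, 0, 2).
Answer: det⊕(G) = -4; verdict: NONSINGULAR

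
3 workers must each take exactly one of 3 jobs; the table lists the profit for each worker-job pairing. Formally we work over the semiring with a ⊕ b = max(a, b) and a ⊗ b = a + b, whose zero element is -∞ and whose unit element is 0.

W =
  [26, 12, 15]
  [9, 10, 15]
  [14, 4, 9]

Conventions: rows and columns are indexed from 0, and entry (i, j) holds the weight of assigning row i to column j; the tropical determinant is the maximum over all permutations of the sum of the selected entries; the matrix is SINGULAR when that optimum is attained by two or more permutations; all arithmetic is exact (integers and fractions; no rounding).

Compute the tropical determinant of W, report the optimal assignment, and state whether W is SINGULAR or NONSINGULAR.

σ = (0, 1, 2): 26 + 10 + 9 = 45
σ = (0, 2, 1): 26 + 15 + 4 = 45
σ = (1, 0, 2): 12 + 9 + 9 = 30
σ = (1, 2, 0): 12 + 15 + 14 = 41
σ = (2, 0, 1): 15 + 9 + 4 = 28
σ = (2, 1, 0): 15 + 10 + 14 = 39
Optimal value attained by: σ = (0, 1, 2).
Answer: det⊕(W) = 45; verdict: SINGULAR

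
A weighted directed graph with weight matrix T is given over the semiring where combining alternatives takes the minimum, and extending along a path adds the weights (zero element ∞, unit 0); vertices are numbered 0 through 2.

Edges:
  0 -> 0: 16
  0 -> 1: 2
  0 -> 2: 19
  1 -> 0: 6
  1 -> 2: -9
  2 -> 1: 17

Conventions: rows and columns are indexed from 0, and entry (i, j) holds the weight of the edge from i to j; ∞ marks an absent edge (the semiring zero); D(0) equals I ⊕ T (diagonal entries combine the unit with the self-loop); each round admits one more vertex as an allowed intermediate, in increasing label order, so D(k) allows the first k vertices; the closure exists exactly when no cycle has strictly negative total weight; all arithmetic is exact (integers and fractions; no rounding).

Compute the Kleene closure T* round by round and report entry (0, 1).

D(0):
  [0, 2, 19]
  [6, 0, -9]
  [∞, 17, 0]
D(1):
  [0, 2, 19]
  [6, 0, -9]
  [∞, 17, 0]
D(2):
  [0, 2, -7]
  [6, 0, -9]
  [23, 17, 0]
D(3):
  [0, 2, -7]
  [6, 0, -9]
  [23, 17, 0]
Answer: T*[0][1] = 2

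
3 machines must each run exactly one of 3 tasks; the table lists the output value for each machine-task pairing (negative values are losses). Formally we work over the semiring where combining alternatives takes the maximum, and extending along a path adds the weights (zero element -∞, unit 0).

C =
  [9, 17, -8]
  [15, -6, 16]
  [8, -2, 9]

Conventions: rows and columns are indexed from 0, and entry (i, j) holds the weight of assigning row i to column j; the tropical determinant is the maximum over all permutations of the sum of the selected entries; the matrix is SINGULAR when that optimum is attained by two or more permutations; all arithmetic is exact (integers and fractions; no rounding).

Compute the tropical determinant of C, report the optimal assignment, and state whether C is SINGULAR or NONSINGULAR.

σ = (0, 1, 2): 9 + (-6) + 9 = 12
σ = (0, 2, 1): 9 + 16 + (-2) = 23
σ = (1, 0, 2): 17 + 15 + 9 = 41
σ = (1, 2, 0): 17 + 16 + 8 = 41
σ = (2, 0, 1): (-8) + 15 + (-2) = 5
σ = (2, 1, 0): (-8) + (-6) + 8 = -6
Optimal value attained by: σ = (1, 0, 2).
Answer: det⊕(C) = 41; verdict: SINGULAR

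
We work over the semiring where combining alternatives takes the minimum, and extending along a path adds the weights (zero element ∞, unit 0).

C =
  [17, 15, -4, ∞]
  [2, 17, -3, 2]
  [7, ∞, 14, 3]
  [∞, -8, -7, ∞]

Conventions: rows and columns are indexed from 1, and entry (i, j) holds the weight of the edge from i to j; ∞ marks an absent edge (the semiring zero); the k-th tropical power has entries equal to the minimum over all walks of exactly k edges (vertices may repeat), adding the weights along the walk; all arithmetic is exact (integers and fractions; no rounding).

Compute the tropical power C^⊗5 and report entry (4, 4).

C^⊗2:
  [3, 32, 10, -1]
  [4, -6, -5, 0]
  [21, -5, -4, 17]
  [-6, 9, -11, -6]
C^⊗3:
  [17, -9, -8, 13]
  [-4, -8, -9, -4]
  [-3, 9, -8, -3]
  [-4, -14, -13, -8]
C^⊗4:
  [-7, 5, -12, -7]
  [-6, -12, -11, -6]
  [-1, -11, -10, -5]
  [-12, -16, -17, -12]
C^⊗5:
  [-5, -15, -14, -9]
  [-10, -14, -15, -10]
  [-9, -13, -14, -9]
  [-14, -20, -19, -14]
Key observation: the optimum is the walk 4->2->3->4->2->4, with weight (-8) + (-3) + 3 + (-8) + 2 = -14.
Optimal value attained by: walk 4->2->3->4->2->4.
Answer: (C^⊗5)[4][4] = -14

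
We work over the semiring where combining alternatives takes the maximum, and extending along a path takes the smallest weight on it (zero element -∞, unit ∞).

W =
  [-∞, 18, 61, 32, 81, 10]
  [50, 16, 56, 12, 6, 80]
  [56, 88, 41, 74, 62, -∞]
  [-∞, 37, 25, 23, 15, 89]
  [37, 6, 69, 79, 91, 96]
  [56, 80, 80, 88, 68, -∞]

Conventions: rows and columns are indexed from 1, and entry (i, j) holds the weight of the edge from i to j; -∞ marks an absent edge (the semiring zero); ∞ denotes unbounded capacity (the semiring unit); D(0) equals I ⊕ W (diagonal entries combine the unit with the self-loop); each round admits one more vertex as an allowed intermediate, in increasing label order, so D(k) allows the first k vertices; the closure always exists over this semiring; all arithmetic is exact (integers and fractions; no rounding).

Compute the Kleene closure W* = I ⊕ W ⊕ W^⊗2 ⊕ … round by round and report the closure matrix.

D(0):
  [∞, 18, 61, 32, 81, 10]
  [50, ∞, 56, 12, 6, 80]
  [56, 88, ∞, 74, 62, -∞]
  [-∞, 37, 25, ∞, 15, 89]
  [37, 6, 69, 79, ∞, 96]
  [56, 80, 80, 88, 68, ∞]
D(1):
  [∞, 18, 61, 32, 81, 10]
  [50, ∞, 56, 32, 50, 80]
  [56, 88, ∞, 74, 62, 10]
  [-∞, 37, 25, ∞, 15, 89]
  [37, 18, 69, 79, ∞, 96]
  [56, 80, 80, 88, 68, ∞]
D(2):
  [∞, 18, 61, 32, 81, 18]
  [50, ∞, 56, 32, 50, 80]
  [56, 88, ∞, 74, 62, 80]
  [37, 37, 37, ∞, 37, 89]
  [37, 18, 69, 79, ∞, 96]
  [56, 80, 80, 88, 68, ∞]
D(3):
  [∞, 61, 61, 61, 81, 61]
  [56, ∞, 56, 56, 56, 80]
  [56, 88, ∞, 74, 62, 80]
  [37, 37, 37, ∞, 37, 89]
  [56, 69, 69, 79, ∞, 96]
  [56, 80, 80, 88, 68, ∞]
D(4):
  [∞, 61, 61, 61, 81, 61]
  [56, ∞, 56, 56, 56, 80]
  [56, 88, ∞, 74, 62, 80]
  [37, 37, 37, ∞, 37, 89]
  [56, 69, 69, 79, ∞, 96]
  [56, 80, 80, 88, 68, ∞]
D(5):
  [∞, 69, 69, 79, 81, 81]
  [56, ∞, 56, 56, 56, 80]
  [56, 88, ∞, 74, 62, 80]
  [37, 37, 37, ∞, 37, 89]
  [56, 69, 69, 79, ∞, 96]
  [56, 80, 80, 88, 68, ∞]
D(6):
  [∞, 80, 80, 81, 81, 81]
  [56, ∞, 80, 80, 68, 80]
  [56, 88, ∞, 80, 68, 80]
  [56, 80, 80, ∞, 68, 89]
  [56, 80, 80, 88, ∞, 96]
  [56, 80, 80, 88, 68, ∞]
Answer: W* = [[∞, 80, 80, 81, 81, 81], [56, ∞, 80, 80, 68, 80], [56, 88, ∞, 80, 68, 80], [56, 80, 80, ∞, 68, 89], [56, 80, 80, 88, ∞, 96], [56, 80, 80, 88, 68, ∞]]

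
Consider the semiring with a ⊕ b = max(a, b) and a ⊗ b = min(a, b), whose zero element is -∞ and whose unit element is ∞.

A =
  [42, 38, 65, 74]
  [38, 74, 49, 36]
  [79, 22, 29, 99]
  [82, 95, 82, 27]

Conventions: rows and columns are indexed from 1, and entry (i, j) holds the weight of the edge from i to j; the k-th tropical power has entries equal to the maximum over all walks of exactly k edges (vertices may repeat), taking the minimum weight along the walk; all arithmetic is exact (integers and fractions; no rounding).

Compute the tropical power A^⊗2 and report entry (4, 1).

A^⊗2:
  [74, 74, 74, 65]
  [49, 74, 49, 49]
  [82, 95, 82, 74]
  [79, 74, 65, 82]
Key observation: the optimum is the walk 4->3->1, with weight 82 min 79 = 79.
Optimal value attained by: walk 4->3->1.
Answer: (A^⊗2)[4][1] = 79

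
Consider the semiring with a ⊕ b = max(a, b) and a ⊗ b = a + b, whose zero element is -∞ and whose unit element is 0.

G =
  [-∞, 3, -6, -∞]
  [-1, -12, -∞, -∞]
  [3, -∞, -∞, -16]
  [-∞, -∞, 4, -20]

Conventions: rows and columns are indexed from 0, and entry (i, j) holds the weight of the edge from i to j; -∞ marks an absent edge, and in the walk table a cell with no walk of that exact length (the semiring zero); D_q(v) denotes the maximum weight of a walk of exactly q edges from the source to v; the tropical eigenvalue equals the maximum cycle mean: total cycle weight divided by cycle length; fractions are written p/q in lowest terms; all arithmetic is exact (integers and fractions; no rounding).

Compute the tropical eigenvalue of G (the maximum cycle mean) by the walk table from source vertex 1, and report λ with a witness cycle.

q=0: [-∞, 0, -∞, -∞]
q=1: [-1, -12, -∞, -∞]
q=2: [-13, 2, -7, -∞]
q=3: [1, -10, -19, -23]
q=4: [-11, 4, -5, -35]
Optimal cycle mean attained by: cycle 0->1->0, total 3 + (-1), length 2.
Answer: λ = 1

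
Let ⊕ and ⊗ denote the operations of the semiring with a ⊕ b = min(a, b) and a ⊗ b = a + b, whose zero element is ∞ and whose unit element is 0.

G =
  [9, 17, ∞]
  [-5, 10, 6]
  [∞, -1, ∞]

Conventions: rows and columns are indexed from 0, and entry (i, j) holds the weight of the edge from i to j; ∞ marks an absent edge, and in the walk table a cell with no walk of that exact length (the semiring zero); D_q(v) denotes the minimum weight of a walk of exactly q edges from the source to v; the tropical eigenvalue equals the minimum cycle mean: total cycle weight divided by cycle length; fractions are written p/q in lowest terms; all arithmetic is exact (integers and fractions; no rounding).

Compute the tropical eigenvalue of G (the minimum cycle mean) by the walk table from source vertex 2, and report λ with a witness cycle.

q=0: [∞, ∞, 0]
q=1: [∞, -1, ∞]
q=2: [-6, 9, 5]
q=3: [3, 4, 15]
Optimal cycle mean attained by: cycle 1->2->1, total 6 + (-1), length 2.
Answer: λ = 5/2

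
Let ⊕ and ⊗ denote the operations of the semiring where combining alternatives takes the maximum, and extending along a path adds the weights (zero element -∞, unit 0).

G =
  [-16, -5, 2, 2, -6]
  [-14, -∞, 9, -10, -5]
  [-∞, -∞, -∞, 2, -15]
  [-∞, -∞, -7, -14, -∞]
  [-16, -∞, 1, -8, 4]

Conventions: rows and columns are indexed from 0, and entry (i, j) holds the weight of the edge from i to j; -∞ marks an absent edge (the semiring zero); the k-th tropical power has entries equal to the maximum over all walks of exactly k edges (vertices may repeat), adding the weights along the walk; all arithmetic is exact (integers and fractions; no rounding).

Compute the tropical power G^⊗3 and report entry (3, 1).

G^⊗2:
  [-19, -21, 4, 4, -2]
  [-21, -19, -4, 11, -1]
  [-31, -∞, -5, -12, -11]
  [-∞, -∞, -21, -5, -22]
  [-12, -21, 5, 3, 8]
G^⊗3:
  [-18, -24, -1, 6, 2]
  [-17, -26, 4, -2, 3]
  [-27, -36, -10, -3, -7]
  [-38, -∞, -12, -19, -18]
  [-8, -17, 9, 7, 12]
Key observation: no walk of exactly 3 edges connects these vertices, so the entry is the semiring zero.
Answer: (G^⊗3)[3][1] = -∞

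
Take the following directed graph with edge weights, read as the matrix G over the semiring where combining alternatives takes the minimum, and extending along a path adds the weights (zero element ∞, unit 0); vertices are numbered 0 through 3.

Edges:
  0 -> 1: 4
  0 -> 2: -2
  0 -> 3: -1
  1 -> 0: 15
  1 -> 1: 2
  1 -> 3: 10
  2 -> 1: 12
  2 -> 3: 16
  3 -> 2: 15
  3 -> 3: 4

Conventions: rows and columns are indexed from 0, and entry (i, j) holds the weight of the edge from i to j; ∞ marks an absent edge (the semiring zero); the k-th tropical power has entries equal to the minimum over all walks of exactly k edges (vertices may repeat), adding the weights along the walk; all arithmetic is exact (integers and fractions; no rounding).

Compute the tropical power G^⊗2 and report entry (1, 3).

G^⊗2:
  [19, 6, 14, 3]
  [17, 4, 13, 12]
  [27, 14, 31, 20]
  [∞, 27, 19, 8]
Key observation: the optimum is the walk 1->1->3, with weight 2 + 10 = 12.
Optimal value attained by: walk 1->1->3.
Answer: (G^⊗2)[1][3] = 12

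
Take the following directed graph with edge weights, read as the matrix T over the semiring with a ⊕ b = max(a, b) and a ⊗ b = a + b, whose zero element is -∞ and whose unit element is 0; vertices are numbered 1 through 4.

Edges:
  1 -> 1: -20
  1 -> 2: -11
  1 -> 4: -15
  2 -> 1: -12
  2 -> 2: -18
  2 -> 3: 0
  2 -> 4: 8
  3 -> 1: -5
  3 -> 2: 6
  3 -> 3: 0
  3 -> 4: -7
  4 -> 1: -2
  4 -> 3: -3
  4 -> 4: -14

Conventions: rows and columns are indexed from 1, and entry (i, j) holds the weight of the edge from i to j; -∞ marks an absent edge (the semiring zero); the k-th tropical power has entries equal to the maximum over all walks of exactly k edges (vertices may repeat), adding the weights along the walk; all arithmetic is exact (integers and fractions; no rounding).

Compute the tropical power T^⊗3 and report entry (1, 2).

T^⊗2:
  [-17, -29, -11, -3]
  [6, 6, 5, -6]
  [-5, 6, 6, 14]
  [-8, 3, -3, -10]
T^⊗3:
  [-5, -5, -6, -17]
  [0, 11, 6, 14]
  [12, 12, 11, 14]
  [-8, 3, 3, 11]
Key observation: the optimum is the walk 1->2->3->2, with weight (-11) + 0 + 6 = -5.
Optimal value attained by: walk 1->2->3->2.
Answer: (T^⊗3)[1][2] = -5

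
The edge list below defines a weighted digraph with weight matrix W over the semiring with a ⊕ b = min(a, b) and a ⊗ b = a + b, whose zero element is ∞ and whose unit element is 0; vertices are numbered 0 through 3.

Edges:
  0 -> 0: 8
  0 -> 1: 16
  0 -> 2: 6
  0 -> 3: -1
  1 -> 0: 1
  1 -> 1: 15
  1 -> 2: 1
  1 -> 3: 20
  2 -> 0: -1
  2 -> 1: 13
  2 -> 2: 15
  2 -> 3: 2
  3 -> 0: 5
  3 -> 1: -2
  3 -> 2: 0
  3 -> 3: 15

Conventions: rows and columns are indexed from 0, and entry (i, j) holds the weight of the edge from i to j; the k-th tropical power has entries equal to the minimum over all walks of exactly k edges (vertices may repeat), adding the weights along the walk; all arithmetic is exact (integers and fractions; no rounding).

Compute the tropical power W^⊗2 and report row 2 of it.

W^⊗2:
  [4, -3, -1, 7]
  [0, 14, 7, 0]
  [7, 0, 2, -2]
  [-1, 13, -1, 2]
Answer: row 2 of W^⊗2 = [7, 0, 2, -2]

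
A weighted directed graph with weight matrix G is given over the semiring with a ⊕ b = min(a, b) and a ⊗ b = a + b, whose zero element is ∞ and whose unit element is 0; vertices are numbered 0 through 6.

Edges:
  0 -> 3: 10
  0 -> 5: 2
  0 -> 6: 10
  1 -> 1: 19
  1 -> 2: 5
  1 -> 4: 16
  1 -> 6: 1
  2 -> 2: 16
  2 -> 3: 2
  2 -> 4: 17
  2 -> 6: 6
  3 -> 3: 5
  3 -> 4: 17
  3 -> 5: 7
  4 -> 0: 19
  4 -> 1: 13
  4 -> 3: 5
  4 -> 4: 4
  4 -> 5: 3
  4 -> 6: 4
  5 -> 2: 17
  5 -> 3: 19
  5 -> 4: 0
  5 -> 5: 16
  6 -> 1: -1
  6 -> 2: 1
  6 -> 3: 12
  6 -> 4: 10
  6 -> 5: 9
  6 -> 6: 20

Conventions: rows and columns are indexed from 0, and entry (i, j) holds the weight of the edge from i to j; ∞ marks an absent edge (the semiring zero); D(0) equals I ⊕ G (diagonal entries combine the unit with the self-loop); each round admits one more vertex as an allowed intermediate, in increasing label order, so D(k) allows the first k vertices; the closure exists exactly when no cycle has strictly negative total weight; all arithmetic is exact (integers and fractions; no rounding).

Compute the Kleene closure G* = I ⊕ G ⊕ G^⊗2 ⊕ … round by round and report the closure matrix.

D(0):
  [0, ∞, ∞, 10, ∞, 2, 10]
  [∞, 0, 5, ∞, 16, ∞, 1]
  [∞, ∞, 0, 2, 17, ∞, 6]
  [∞, ∞, ∞, 0, 17, 7, ∞]
  [19, 13, ∞, 5, 0, 3, 4]
  [∞, ∞, 17, 19, 0, 0, ∞]
  [∞, -1, 1, 12, 10, 9, 0]
D(1):
  [0, ∞, ∞, 10, ∞, 2, 10]
  [∞, 0, 5, ∞, 16, ∞, 1]
  [∞, ∞, 0, 2, 17, ∞, 6]
  [∞, ∞, ∞, 0, 17, 7, ∞]
  [19, 13, ∞, 5, 0, 3, 4]
  [∞, ∞, 17, 19, 0, 0, ∞]
  [∞, -1, 1, 12, 10, 9, 0]
D(2):
  [0, ∞, ∞, 10, ∞, 2, 10]
  [∞, 0, 5, ∞, 16, ∞, 1]
  [∞, ∞, 0, 2, 17, ∞, 6]
  [∞, ∞, ∞, 0, 17, 7, ∞]
  [19, 13, 18, 5, 0, 3, 4]
  [∞, ∞, 17, 19, 0, 0, ∞]
  [∞, -1, 1, 12, 10, 9, 0]
D(3):
  [0, ∞, ∞, 10, ∞, 2, 10]
  [∞, 0, 5, 7, 16, ∞, 1]
  [∞, ∞, 0, 2, 17, ∞, 6]
  [∞, ∞, ∞, 0, 17, 7, ∞]
  [19, 13, 18, 5, 0, 3, 4]
  [∞, ∞, 17, 19, 0, 0, 23]
  [∞, -1, 1, 3, 10, 9, 0]
D(4):
  [0, ∞, ∞, 10, 27, 2, 10]
  [∞, 0, 5, 7, 16, 14, 1]
  [∞, ∞, 0, 2, 17, 9, 6]
  [∞, ∞, ∞, 0, 17, 7, ∞]
  [19, 13, 18, 5, 0, 3, 4]
  [∞, ∞, 17, 19, 0, 0, 23]
  [∞, -1, 1, 3, 10, 9, 0]
D(5):
  [0, 40, 45, 10, 27, 2, 10]
  [35, 0, 5, 7, 16, 14, 1]
  [36, 30, 0, 2, 17, 9, 6]
  [36, 30, 35, 0, 17, 7, 21]
  [19, 13, 18, 5, 0, 3, 4]
  [19, 13, 17, 5, 0, 0, 4]
  [29, -1, 1, 3, 10, 9, 0]
D(6):
  [0, 15, 19, 7, 2, 2, 6]
  [33, 0, 5, 7, 14, 14, 1]
  [28, 22, 0, 2, 9, 9, 6]
  [26, 20, 24, 0, 7, 7, 11]
  [19, 13, 18, 5, 0, 3, 4]
  [19, 13, 17, 5, 0, 0, 4]
  [28, -1, 1, 3, 9, 9, 0]
D(7):
  [0, 5, 7, 7, 2, 2, 6]
  [29, 0, 2, 4, 10, 10, 1]
  [28, 5, 0, 2, 9, 9, 6]
  [26, 10, 12, 0, 7, 7, 11]
  [19, 3, 5, 5, 0, 3, 4]
  [19, 3, 5, 5, 0, 0, 4]
  [28, -1, 1, 3, 9, 9, 0]
Answer: G* = [[0, 5, 7, 7, 2, 2, 6], [29, 0, 2, 4, 10, 10, 1], [28, 5, 0, 2, 9, 9, 6], [26, 10, 12, 0, 7, 7, 11], [19, 3, 5, 5, 0, 3, 4], [19, 3, 5, 5, 0, 0, 4], [28, -1, 1, 3, 9, 9, 0]]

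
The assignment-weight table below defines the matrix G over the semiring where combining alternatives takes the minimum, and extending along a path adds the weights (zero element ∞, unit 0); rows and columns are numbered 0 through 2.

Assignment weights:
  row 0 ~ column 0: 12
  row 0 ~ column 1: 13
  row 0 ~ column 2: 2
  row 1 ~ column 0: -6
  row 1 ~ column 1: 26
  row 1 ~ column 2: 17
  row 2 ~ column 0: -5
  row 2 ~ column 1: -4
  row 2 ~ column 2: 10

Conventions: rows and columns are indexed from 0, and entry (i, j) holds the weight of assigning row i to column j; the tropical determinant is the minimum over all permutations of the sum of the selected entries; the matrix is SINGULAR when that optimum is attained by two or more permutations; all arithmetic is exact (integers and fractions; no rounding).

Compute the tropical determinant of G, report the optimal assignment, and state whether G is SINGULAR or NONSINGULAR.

σ = (0, 1, 2): 12 + 26 + 10 = 48
σ = (0, 2, 1): 12 + 17 + (-4) = 25
σ = (1, 0, 2): 13 + (-6) + 10 = 17
σ = (1, 2, 0): 13 + 17 + (-5) = 25
σ = (2, 0, 1): 2 + (-6) + (-4) = -8
σ = (2, 1, 0): 2 + 26 + (-5) = 23
Optimal value attained by: σ = (2, 0, 1).
Answer: det⊕(G) = -8; verdict: NONSINGULAR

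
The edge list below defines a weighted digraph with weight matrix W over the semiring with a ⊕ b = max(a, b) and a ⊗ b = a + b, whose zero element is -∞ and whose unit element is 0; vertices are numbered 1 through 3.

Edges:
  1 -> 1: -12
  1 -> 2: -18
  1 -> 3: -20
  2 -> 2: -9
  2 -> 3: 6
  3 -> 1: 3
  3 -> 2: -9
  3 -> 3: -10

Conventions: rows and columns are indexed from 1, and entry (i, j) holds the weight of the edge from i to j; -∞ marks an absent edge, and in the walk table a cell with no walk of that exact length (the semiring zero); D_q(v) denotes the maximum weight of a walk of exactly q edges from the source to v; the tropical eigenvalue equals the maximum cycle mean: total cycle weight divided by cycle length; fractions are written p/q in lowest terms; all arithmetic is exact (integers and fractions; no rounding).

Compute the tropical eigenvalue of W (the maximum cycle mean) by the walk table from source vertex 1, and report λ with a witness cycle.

q=0: [0, -∞, -∞]
q=1: [-12, -18, -20]
q=2: [-17, -27, -12]
q=3: [-9, -21, -21]
Optimal cycle mean attained by: cycle 2->3->2, total 6 + (-9), length 2.
Answer: λ = -3/2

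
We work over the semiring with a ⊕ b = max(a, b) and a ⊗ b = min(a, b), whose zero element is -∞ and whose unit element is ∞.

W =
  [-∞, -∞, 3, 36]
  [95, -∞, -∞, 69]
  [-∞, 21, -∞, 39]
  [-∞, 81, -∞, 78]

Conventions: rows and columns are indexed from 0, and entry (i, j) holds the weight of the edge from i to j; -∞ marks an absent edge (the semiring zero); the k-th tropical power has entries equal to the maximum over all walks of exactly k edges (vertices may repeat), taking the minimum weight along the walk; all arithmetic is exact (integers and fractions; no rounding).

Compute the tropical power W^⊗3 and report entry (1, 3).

W^⊗2:
  [-∞, 36, -∞, 36]
  [-∞, 69, 3, 69]
  [21, 39, -∞, 39]
  [81, 78, -∞, 78]
W^⊗3:
  [36, 36, -∞, 36]
  [69, 69, -∞, 69]
  [39, 39, 3, 39]
  [78, 78, 3, 78]
Key observation: the optimum is the walk 1->3->3->3, with weight 69 min 78 min 78 = 69.
Optimal value attained by: walk 1->3->3->3.
Answer: (W^⊗3)[1][3] = 69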